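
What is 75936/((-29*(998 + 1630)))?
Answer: -6328/6351 ≈ -0.99638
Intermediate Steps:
75936/((-29*(998 + 1630))) = 75936/((-29*2628)) = 75936/(-76212) = 75936*(-1/76212) = -6328/6351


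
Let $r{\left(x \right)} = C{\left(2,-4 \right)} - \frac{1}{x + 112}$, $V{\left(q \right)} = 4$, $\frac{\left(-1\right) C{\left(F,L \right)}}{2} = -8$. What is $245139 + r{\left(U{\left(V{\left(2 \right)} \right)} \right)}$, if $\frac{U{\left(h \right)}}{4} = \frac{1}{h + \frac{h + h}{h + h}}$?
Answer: $\frac{138267415}{564} \approx 2.4516 \cdot 10^{5}$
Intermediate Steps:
$C{\left(F,L \right)} = 16$ ($C{\left(F,L \right)} = \left(-2\right) \left(-8\right) = 16$)
$U{\left(h \right)} = \frac{4}{1 + h}$ ($U{\left(h \right)} = \frac{4}{h + \frac{h + h}{h + h}} = \frac{4}{h + \frac{2 h}{2 h}} = \frac{4}{h + 2 h \frac{1}{2 h}} = \frac{4}{h + 1} = \frac{4}{1 + h}$)
$r{\left(x \right)} = 16 - \frac{1}{112 + x}$ ($r{\left(x \right)} = 16 - \frac{1}{x + 112} = 16 - \frac{1}{112 + x}$)
$245139 + r{\left(U{\left(V{\left(2 \right)} \right)} \right)} = 245139 + \frac{1791 + 16 \frac{4}{1 + 4}}{112 + \frac{4}{1 + 4}} = 245139 + \frac{1791 + 16 \cdot \frac{4}{5}}{112 + \frac{4}{5}} = 245139 + \frac{1791 + \frac{64}{5}}{\frac{564}{5}} = 245139 + \frac{5}{564} \cdot \frac{9019}{5} = 245139 + \frac{9019}{564} = \frac{138267415}{564}$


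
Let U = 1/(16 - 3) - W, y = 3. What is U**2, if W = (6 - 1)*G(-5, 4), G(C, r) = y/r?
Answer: 36481/2704 ≈ 13.491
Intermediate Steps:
G(C, r) = 3/r
W = 15/4 (W = (6 - 1)*(3/4) = 5*(3*(1/4)) = 5*(3/4) = 15/4 ≈ 3.7500)
U = -191/52 (U = 1/(16 - 3) - 1*15/4 = 1/13 - 15/4 = -191/52 ≈ -3.6731)
U**2 = (-191/52)**2 = 36481/2704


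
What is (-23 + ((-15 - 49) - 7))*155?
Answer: -14570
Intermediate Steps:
(-23 + ((-15 - 49) - 7))*155 = (-23 + (-64 - 7))*155 = (-23 - 71)*155 = -94*155 = -14570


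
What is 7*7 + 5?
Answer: 54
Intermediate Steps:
7*7 + 5 = 49 + 5 = 54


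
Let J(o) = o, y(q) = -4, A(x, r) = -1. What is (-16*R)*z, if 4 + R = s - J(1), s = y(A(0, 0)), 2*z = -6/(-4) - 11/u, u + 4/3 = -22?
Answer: 4968/35 ≈ 141.94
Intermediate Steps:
u = -70/3 (u = -4/3 - 22 = -70/3 ≈ -23.333)
z = 69/70 (z = (-6/(-4) - 11/(-70/3))/2 = (-6*(-¼) - 11*(-3/70))/2 = (3/2 + 33/70)/2 = (½)*(69/35) = 69/70 ≈ 0.98571)
s = -4
R = -9 (R = -4 + (-4 - 1*1) = -4 + (-4 - 1) = -4 - 5 = -9)
(-16*R)*z = -16*(-9)*(69/70) = 144*(69/70) = 4968/35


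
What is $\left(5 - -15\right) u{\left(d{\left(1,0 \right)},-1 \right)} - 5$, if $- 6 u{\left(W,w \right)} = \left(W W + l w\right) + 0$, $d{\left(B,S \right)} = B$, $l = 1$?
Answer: $-5$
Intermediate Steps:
$u{\left(W,w \right)} = - \frac{w}{6} - \frac{W^{2}}{6}$ ($u{\left(W,w \right)} = - \frac{\left(W W + 1 w\right) + 0}{6} = - \frac{\left(W^{2} + w\right) + 0}{6} = - \frac{\left(w + W^{2}\right) + 0}{6} = - \frac{w + W^{2}}{6} = - \frac{w}{6} - \frac{W^{2}}{6}$)
$\left(5 - -15\right) u{\left(d{\left(1,0 \right)},-1 \right)} - 5 = \left(5 - -15\right) \left(\left(- \frac{1}{6}\right) \left(-1\right) - \frac{1^{2}}{6}\right) - 5 = \left(5 + 15\right) \left(\frac{1}{6} - \frac{1}{6}\right) - 5 = 20 \left(\frac{1}{6} - \frac{1}{6}\right) - 5 = 20 \cdot 0 - 5 = 0 - 5 = -5$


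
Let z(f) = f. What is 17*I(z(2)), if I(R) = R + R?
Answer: 68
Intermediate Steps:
I(R) = 2*R
17*I(z(2)) = 17*(2*2) = 17*4 = 68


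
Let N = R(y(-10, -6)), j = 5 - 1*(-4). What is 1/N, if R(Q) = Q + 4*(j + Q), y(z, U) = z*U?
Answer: 1/336 ≈ 0.0029762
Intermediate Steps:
j = 9 (j = 5 + 4 = 9)
y(z, U) = U*z
R(Q) = 36 + 5*Q (R(Q) = Q + 4*(9 + Q) = Q + (36 + 4*Q) = 36 + 5*Q)
N = 336 (N = 36 + 5*(-6*(-10)) = 36 + 5*60 = 36 + 300 = 336)
1/N = 1/336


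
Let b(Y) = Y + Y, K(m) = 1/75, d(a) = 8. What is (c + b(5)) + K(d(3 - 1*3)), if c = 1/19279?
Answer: 14478604/1445925 ≈ 10.013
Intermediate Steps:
c = 1/19279 ≈ 5.1870e-5
K(m) = 1/75
b(Y) = 2*Y
(c + b(5)) + K(d(3 - 1*3)) = (1/19279 + 2*5) + 1/75 = (1/19279 + 10) + 1/75 = 192791/19279 + 1/75 = 14478604/1445925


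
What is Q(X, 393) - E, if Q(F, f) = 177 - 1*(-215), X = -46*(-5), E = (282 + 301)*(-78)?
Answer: 45866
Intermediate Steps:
E = -45474 (E = 583*(-78) = -45474)
X = 230
Q(F, f) = 392 (Q(F, f) = 177 + 215 = 392)
Q(X, 393) - E = 392 - 1*(-45474) = 392 + 45474 = 45866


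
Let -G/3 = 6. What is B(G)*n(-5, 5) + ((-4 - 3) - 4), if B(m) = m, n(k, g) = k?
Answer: 79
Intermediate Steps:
G = -18 (G = -3*6 = -18)
B(G)*n(-5, 5) + ((-4 - 3) - 4) = -18*(-5) + ((-4 - 3) - 4) = 90 + (-7 - 4) = 90 - 11 = 79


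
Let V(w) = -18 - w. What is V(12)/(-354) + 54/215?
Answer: 4261/12685 ≈ 0.33591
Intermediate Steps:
V(12)/(-354) + 54/215 = (-18 - 1*12)/(-354) + 54/215 = (-18 - 12)*(-1/354) + 54*(1/215) = -30*(-1/354) + 54/215 = 5/59 + 54/215 = 4261/12685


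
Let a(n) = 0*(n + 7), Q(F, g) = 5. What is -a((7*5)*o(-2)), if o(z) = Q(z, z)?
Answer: 0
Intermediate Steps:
o(z) = 5
a(n) = 0 (a(n) = 0*(7 + n) = 0)
-a((7*5)*o(-2)) = -1*0 = 0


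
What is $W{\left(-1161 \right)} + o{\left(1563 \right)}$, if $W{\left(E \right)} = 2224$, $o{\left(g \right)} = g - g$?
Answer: $2224$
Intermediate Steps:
$o{\left(g \right)} = 0$
$W{\left(-1161 \right)} + o{\left(1563 \right)} = 2224 + 0 = 2224$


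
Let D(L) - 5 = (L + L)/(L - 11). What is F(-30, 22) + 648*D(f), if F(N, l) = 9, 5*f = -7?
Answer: 105255/31 ≈ 3395.3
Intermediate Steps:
f = -7/5 (f = (1/5)*(-7) = -7/5 ≈ -1.4000)
D(L) = 5 + 2*L/(-11 + L) (D(L) = 5 + (L + L)/(L - 11) = 5 + (2*L)/(-11 + L) = 5 + 2*L/(-11 + L))
F(-30, 22) + 648*D(f) = 9 + 648*((-55 + 7*(-7/5))/(-11 - 7/5)) = 9 + 648*((-55 - 49/5)/(-62/5)) = 9 + 648*(-5/62*(-324/5)) = 9 + 648*(162/31) = 9 + 104976/31 = 105255/31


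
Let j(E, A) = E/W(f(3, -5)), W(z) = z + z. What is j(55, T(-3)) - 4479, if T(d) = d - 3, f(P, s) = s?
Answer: -8969/2 ≈ -4484.5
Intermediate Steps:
W(z) = 2*z
T(d) = -3 + d
j(E, A) = -E/10 (j(E, A) = E/((2*(-5))) = E/(-10) = E*(-⅒) = -E/10)
j(55, T(-3)) - 4479 = -⅒*55 - 4479 = -11/2 - 4479 = -8969/2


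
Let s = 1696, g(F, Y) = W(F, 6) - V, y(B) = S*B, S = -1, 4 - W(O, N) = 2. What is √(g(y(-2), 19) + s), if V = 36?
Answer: √1662 ≈ 40.768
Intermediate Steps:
W(O, N) = 2 (W(O, N) = 4 - 1*2 = 4 - 2 = 2)
y(B) = -B
g(F, Y) = -34 (g(F, Y) = 2 - 1*36 = 2 - 36 = -34)
√(g(y(-2), 19) + s) = √(-34 + 1696) = √1662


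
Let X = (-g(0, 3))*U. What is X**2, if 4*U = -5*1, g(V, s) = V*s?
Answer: 0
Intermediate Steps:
U = -5/4 (U = (-5*1)/4 = (1/4)*(-5) = -5/4 ≈ -1.2500)
X = 0 (X = -0*3*(-5/4) = -1*0*(-5/4) = 0*(-5/4) = 0)
X**2 = 0**2 = 0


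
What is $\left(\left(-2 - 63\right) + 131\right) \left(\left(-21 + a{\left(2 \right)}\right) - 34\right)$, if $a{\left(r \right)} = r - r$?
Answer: $-3630$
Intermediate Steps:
$a{\left(r \right)} = 0$
$\left(\left(-2 - 63\right) + 131\right) \left(\left(-21 + a{\left(2 \right)}\right) - 34\right) = \left(\left(-2 - 63\right) + 131\right) \left(\left(-21 + 0\right) - 34\right) = \left(\left(-2 - 63\right) + 131\right) \left(-21 - 34\right) = \left(-65 + 131\right) \left(-55\right) = 66 \left(-55\right) = -3630$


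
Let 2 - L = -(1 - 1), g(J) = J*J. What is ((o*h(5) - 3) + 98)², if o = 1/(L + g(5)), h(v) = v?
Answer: 6604900/729 ≈ 9060.2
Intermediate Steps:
g(J) = J²
L = 2 (L = 2 - (-1)*(1 - 1) = 2 - (-1)*0 = 2 - 1*0 = 2 + 0 = 2)
o = 1/27 (o = 1/(2 + 5²) = 1/(2 + 25) = 1/27 ≈ 0.037037)
((o*h(5) - 3) + 98)² = (((1/27)*5 - 3) + 98)² = ((5/27 - 3) + 98)² = (-76/27 + 98)² = (2570/27)² = 6604900/729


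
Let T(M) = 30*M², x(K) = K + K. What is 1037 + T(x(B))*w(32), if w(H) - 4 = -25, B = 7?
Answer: -122443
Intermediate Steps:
w(H) = -21 (w(H) = 4 - 25 = -21)
x(K) = 2*K
1037 + T(x(B))*w(32) = 1037 + (30*(2*7)²)*(-21) = 1037 + (30*14²)*(-21) = 1037 + (30*196)*(-21) = 1037 + 5880*(-21) = 1037 - 123480 = -122443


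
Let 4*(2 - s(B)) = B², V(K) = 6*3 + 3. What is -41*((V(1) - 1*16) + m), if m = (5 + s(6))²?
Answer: -369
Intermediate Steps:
V(K) = 21 (V(K) = 18 + 3 = 21)
s(B) = 2 - B²/4
m = 4 (m = (5 + (2 - ¼*6²))² = (5 + (2 - ¼*36))² = (5 + (2 - 9))² = (5 - 7)² = (-2)² = 4)
-41*((V(1) - 1*16) + m) = -41*((21 - 1*16) + 4) = -41*((21 - 16) + 4) = -41*(5 + 4) = -41*9 = -369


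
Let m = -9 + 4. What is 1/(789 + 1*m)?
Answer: 1/784 ≈ 0.0012755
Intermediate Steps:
m = -5
1/(789 + 1*m) = 1/(789 + 1*(-5)) = 1/(789 - 5) = 1/784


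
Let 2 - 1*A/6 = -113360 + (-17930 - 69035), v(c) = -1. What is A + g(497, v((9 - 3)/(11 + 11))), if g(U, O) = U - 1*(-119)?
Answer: 1202578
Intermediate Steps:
g(U, O) = 119 + U (g(U, O) = U + 119 = 119 + U)
A = 1201962 (A = 12 - 6*(-113360 + (-17930 - 69035)) = 12 - 6*(-113360 - 86965) = 12 - 6*(-200325) = 12 + 1201950 = 1201962)
A + g(497, v((9 - 3)/(11 + 11))) = 1201962 + (119 + 497) = 1201962 + 616 = 1202578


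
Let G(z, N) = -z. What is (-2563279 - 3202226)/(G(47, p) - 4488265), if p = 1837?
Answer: 1921835/1496104 ≈ 1.2846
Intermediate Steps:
(-2563279 - 3202226)/(G(47, p) - 4488265) = (-2563279 - 3202226)/(-1*47 - 4488265) = -5765505/(-47 - 4488265) = -5765505/(-4488312) = -5765505*(-1/4488312) = 1921835/1496104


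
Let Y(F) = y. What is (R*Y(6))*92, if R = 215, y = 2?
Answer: 39560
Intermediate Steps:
Y(F) = 2
(R*Y(6))*92 = (215*2)*92 = 430*92 = 39560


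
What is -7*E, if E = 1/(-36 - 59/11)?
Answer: 11/65 ≈ 0.16923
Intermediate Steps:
E = -11/455 (E = 1/(-36 - 59*1/11) = 1/(-36 - 59/11) = 1/(-455/11) = -11/455 ≈ -0.024176)
-7*E = -7*(-11/455) = 11/65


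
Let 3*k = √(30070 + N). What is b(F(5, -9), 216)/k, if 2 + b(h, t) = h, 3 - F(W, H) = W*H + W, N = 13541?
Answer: 41*√43611/14537 ≈ 0.58899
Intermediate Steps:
F(W, H) = 3 - W - H*W (F(W, H) = 3 - (W*H + W) = 3 - (H*W + W) = 3 - (W + H*W) = 3 + (-W - H*W) = 3 - W - H*W)
b(h, t) = -2 + h
k = √43611/3 (k = √(30070 + 13541)/3 = √43611/3 ≈ 69.611)
b(F(5, -9), 216)/k = (-2 + (3 - 1*5 - 1*(-9)*5))/((√43611/3)) = (-2 + (3 - 5 + 45))*(√43611/14537) = (-2 + 43)*(√43611/14537) = 41*(√43611/14537) = 41*√43611/14537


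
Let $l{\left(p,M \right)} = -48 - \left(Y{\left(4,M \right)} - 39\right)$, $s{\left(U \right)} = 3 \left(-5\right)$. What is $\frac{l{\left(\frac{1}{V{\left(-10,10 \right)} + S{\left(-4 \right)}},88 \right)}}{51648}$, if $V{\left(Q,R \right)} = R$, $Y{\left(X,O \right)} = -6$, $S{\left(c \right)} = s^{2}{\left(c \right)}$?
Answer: $- \frac{1}{17216} \approx -5.8085 \cdot 10^{-5}$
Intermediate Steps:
$s{\left(U \right)} = -15$
$S{\left(c \right)} = 225$ ($S{\left(c \right)} = \left(-15\right)^{2} = 225$)
$l{\left(p,M \right)} = -3$ ($l{\left(p,M \right)} = -48 - \left(-6 - 39\right) = -48 - -45 = -48 + 45 = -3$)
$\frac{l{\left(\frac{1}{V{\left(-10,10 \right)} + S{\left(-4 \right)}},88 \right)}}{51648} = - \frac{3}{51648} = \left(-3\right) \frac{1}{51648} = - \frac{1}{17216}$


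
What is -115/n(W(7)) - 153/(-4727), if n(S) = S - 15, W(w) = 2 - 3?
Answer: 546053/75632 ≈ 7.2199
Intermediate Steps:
W(w) = -1
n(S) = -15 + S
-115/n(W(7)) - 153/(-4727) = -115/(-15 - 1) - 153/(-4727) = -115/(-16) - 153*(-1/4727) = -115*(-1/16) + 153/4727 = 115/16 + 153/4727 = 546053/75632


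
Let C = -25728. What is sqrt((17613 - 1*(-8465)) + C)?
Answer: 5*sqrt(14) ≈ 18.708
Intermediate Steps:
sqrt((17613 - 1*(-8465)) + C) = sqrt((17613 - 1*(-8465)) - 25728) = sqrt((17613 + 8465) - 25728) = sqrt(26078 - 25728) = sqrt(350) = 5*sqrt(14)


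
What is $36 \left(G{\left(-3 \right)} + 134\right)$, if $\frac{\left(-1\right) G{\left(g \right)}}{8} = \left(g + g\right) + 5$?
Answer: $5112$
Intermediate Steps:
$G{\left(g \right)} = -40 - 16 g$ ($G{\left(g \right)} = - 8 \left(\left(g + g\right) + 5\right) = - 8 \left(2 g + 5\right) = - 8 \left(5 + 2 g\right) = -40 - 16 g$)
$36 \left(G{\left(-3 \right)} + 134\right) = 36 \left(\left(-40 - -48\right) + 134\right) = 36 \left(\left(-40 + 48\right) + 134\right) = 36 \left(8 + 134\right) = 36 \cdot 142 = 5112$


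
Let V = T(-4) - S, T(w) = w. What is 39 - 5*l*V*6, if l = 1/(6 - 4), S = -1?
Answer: 84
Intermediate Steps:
l = ½ (l = 1/2 = ½ ≈ 0.50000)
V = -3 (V = -4 - 1*(-1) = -4 + 1 = -3)
39 - 5*l*V*6 = 39 - 5*(½)*(-3)*6 = 39 - (-15)*6/2 = 39 - 5*(-9) = 39 + 45 = 84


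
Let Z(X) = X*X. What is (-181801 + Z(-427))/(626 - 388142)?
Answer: -44/32293 ≈ -0.0013625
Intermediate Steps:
Z(X) = X²
(-181801 + Z(-427))/(626 - 388142) = (-181801 + (-427)²)/(626 - 388142) = (-181801 + 182329)/(-387516) = 528*(-1/387516) = -44/32293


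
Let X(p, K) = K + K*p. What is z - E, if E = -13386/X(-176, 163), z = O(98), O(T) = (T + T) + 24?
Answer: 6262114/28525 ≈ 219.53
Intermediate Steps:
O(T) = 24 + 2*T (O(T) = 2*T + 24 = 24 + 2*T)
z = 220 (z = 24 + 2*98 = 24 + 196 = 220)
E = 13386/28525 (E = -13386*1/(163*(1 - 176)) = -13386/(163*(-175)) = -13386/(-28525) = -13386*(-1/28525) = 13386/28525 ≈ 0.46927)
z - E = 220 - 1*13386/28525 = 220 - 13386/28525 = 6262114/28525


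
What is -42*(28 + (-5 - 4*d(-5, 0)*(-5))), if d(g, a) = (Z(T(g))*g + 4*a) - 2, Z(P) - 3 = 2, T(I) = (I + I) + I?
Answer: 21714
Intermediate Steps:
T(I) = 3*I (T(I) = 2*I + I = 3*I)
Z(P) = 5 (Z(P) = 3 + 2 = 5)
d(g, a) = -2 + 4*a + 5*g (d(g, a) = (5*g + 4*a) - 2 = (4*a + 5*g) - 2 = -2 + 4*a + 5*g)
-42*(28 + (-5 - 4*d(-5, 0)*(-5))) = -42*(28 + (-5 - 4*(-2 + 4*0 + 5*(-5))*(-5))) = -42*(28 + (-5 - 4*(-2 + 0 - 25)*(-5))) = -42*(28 + (-5 - (-108)*(-5))) = -42*(28 + (-5 - 4*135)) = -42*(28 + (-5 - 540)) = -42*(28 - 545) = -42*(-517) = 21714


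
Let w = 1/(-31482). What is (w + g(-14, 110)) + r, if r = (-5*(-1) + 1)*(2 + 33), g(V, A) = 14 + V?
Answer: 6611219/31482 ≈ 210.00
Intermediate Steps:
w = -1/31482 ≈ -3.1764e-5
r = 210 (r = (5 + 1)*35 = 6*35 = 210)
(w + g(-14, 110)) + r = (-1/31482 + (14 - 14)) + 210 = (-1/31482 + 0) + 210 = -1/31482 + 210 = 6611219/31482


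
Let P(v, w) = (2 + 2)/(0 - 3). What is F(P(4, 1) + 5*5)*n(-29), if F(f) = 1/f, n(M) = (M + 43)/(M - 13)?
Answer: -1/71 ≈ -0.014085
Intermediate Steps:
n(M) = (43 + M)/(-13 + M)
P(v, w) = -4/3 (P(v, w) = 4/(-3) = 4*(-⅓) = -4/3)
F(P(4, 1) + 5*5)*n(-29) = ((43 - 29)/(-13 - 29))/(-4/3 + 5*5) = (14/(-42))/(-4/3 + 25) = (-1/42*14)/(71/3) = (3/71)*(-⅓) = -1/71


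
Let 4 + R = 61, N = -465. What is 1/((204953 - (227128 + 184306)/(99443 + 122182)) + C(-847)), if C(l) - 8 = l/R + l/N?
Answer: 130537125/26753075380699 ≈ 4.8793e-6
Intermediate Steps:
R = 57 (R = -4 + 61 = 57)
C(l) = 8 + 136*l/8835 (C(l) = 8 + (l/57 + l/(-465)) = 8 + (l*(1/57) + l*(-1/465)) = 8 + (l/57 - l/465) = 8 + 136*l/8835)
1/((204953 - (227128 + 184306)/(99443 + 122182)) + C(-847)) = 1/((204953 - (227128 + 184306)/(99443 + 122182)) + (8 + (136/8835)*(-847))) = 1/((204953 - 411434/221625) + (8 - 115192/8835)) = 1/((204953 - 411434/221625) - 44512/8835) = 1/(45422297191/221625 - 44512/8835) = 1/(26753075380699/130537125) = 130537125/26753075380699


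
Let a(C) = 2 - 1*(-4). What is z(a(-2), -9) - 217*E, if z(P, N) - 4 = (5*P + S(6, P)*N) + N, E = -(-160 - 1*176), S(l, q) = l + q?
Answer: -72995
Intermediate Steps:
a(C) = 6 (a(C) = 2 + 4 = 6)
E = 336 (E = -(-160 - 176) = -1*(-336) = 336)
z(P, N) = 4 + N + 5*P + N*(6 + P) (z(P, N) = 4 + ((5*P + (6 + P)*N) + N) = 4 + ((5*P + N*(6 + P)) + N) = 4 + (N + 5*P + N*(6 + P)) = 4 + N + 5*P + N*(6 + P))
z(a(-2), -9) - 217*E = (4 - 9 + 5*6 - 9*(6 + 6)) - 217*336 = (4 - 9 + 30 - 9*12) - 72912 = (4 - 9 + 30 - 108) - 72912 = -83 - 72912 = -72995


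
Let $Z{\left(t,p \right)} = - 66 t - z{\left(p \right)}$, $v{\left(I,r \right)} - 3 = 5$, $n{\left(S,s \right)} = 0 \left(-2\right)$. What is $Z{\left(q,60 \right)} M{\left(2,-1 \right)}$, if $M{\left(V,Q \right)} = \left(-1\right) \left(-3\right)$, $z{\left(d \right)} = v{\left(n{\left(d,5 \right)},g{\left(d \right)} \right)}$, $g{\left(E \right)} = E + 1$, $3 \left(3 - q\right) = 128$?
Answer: $7830$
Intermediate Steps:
$q = - \frac{119}{3}$ ($q = 3 - \frac{128}{3} = - \frac{119}{3} \approx -39.667$)
$n{\left(S,s \right)} = 0$
$g{\left(E \right)} = 1 + E$
$v{\left(I,r \right)} = 8$ ($v{\left(I,r \right)} = 3 + 5 = 8$)
$z{\left(d \right)} = 8$
$M{\left(V,Q \right)} = 3$
$Z{\left(t,p \right)} = -8 - 66 t$ ($Z{\left(t,p \right)} = - 66 t - 8 = -8 - 66 t$)
$Z{\left(q,60 \right)} M{\left(2,-1 \right)} = \left(-8 - -2618\right) 3 = \left(-8 + 2618\right) 3 = 2610 \cdot 3 = 7830$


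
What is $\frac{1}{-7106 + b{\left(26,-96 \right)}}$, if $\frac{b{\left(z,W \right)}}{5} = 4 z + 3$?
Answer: $- \frac{1}{6571} \approx -0.00015218$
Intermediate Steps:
$b{\left(z,W \right)} = 15 + 20 z$ ($b{\left(z,W \right)} = 5 \left(4 z + 3\right) = 5 \left(3 + 4 z\right) = 15 + 20 z$)
$\frac{1}{-7106 + b{\left(26,-96 \right)}} = \frac{1}{-7106 + \left(15 + 20 \cdot 26\right)} = \frac{1}{-7106 + \left(15 + 520\right)} = \frac{1}{-7106 + 535} = \frac{1}{-6571} = - \frac{1}{6571}$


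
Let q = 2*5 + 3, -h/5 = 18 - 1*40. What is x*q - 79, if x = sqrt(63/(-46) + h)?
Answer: -79 + 13*sqrt(229862)/46 ≈ 56.494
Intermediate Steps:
h = 110 (h = -5*(18 - 1*40) = -5*(18 - 40) = -5*(-22) = 110)
q = 13 (q = 10 + 3 = 13)
x = sqrt(229862)/46 (x = sqrt(63/(-46) + 110) = sqrt(63*(-1/46) + 110) = sqrt(-63/46 + 110) = sqrt(4997/46) = sqrt(229862)/46 ≈ 10.423)
x*q - 79 = (sqrt(229862)/46)*13 - 79 = 13*sqrt(229862)/46 - 79 = -79 + 13*sqrt(229862)/46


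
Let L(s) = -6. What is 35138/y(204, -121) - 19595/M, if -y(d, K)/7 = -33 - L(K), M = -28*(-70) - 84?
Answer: 8887919/50652 ≈ 175.47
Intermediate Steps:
M = 1876 (M = 1960 - 84 = 1876)
y(d, K) = 189 (y(d, K) = -7*(-33 - 1*(-6)) = -7*(-33 + 6) = -7*(-27) = 189)
35138/y(204, -121) - 19595/M = 35138/189 - 19595/1876 = 8887919/50652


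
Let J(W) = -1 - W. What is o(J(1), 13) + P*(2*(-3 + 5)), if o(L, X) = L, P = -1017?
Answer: -4070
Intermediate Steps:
o(J(1), 13) + P*(2*(-3 + 5)) = (-1 - 1*1) - 2034*(-3 + 5) = (-1 - 1) - 2034*2 = -2 - 1017*4 = -2 - 4068 = -4070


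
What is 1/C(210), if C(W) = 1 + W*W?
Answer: 1/44101 ≈ 2.2675e-5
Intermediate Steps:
C(W) = 1 + W²
1/C(210) = 1/(1 + 210²) = 1/(1 + 44100) = 1/44101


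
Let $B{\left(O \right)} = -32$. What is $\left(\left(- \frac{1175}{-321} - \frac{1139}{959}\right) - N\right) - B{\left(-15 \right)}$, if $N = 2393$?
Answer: $- \frac{726046673}{307839} \approx -2358.5$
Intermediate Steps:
$\left(\left(- \frac{1175}{-321} - \frac{1139}{959}\right) - N\right) - B{\left(-15 \right)} = \left(\left(- \frac{1175}{-321} - \frac{1139}{959}\right) - 2393\right) - -32 = \left(\left(\left(-1175\right) \left(- \frac{1}{321}\right) - \frac{1139}{959}\right) - 2393\right) + 32 = \left(\left(\frac{1175}{321} - \frac{1139}{959}\right) - 2393\right) + 32 = \left(\frac{761206}{307839} - 2393\right) + 32 = - \frac{735897521}{307839} + 32 = - \frac{726046673}{307839}$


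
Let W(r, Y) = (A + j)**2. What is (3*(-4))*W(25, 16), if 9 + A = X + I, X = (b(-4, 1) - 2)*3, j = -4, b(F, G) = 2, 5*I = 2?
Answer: -47628/25 ≈ -1905.1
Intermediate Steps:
I = 2/5 (I = (1/5)*2 = 2/5 ≈ 0.40000)
X = 0 (X = (2 - 2)*3 = 0*3 = 0)
A = -43/5 (A = -9 + (0 + 2/5) = -9 + 2/5 = -43/5 ≈ -8.6000)
W(r, Y) = 3969/25 (W(r, Y) = (-43/5 - 4)**2 = (-63/5)**2 = 3969/25)
(3*(-4))*W(25, 16) = (3*(-4))*(3969/25) = -12*3969/25 = -47628/25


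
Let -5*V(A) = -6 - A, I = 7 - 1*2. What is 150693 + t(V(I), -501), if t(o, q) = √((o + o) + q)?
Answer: 150693 + I*√12415/5 ≈ 1.5069e+5 + 22.285*I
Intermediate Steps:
I = 5 (I = 7 - 2 = 5)
V(A) = 6/5 + A/5 (V(A) = -(-6 - A)/5 = 6/5 + A/5)
t(o, q) = √(q + 2*o) (t(o, q) = √(2*o + q) = √(q + 2*o))
150693 + t(V(I), -501) = 150693 + √(-501 + 2*(6/5 + (⅕)*5)) = 150693 + √(-501 + 2*(6/5 + 1)) = 150693 + √(-501 + 2*(11/5)) = 150693 + √(-501 + 22/5) = 150693 + √(-2483/5) = 150693 + I*√12415/5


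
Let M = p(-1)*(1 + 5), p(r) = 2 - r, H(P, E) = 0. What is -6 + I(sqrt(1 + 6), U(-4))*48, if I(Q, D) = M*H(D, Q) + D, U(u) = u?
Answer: -198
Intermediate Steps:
M = 18 (M = (2 - 1*(-1))*(1 + 5) = (2 + 1)*6 = 3*6 = 18)
I(Q, D) = D (I(Q, D) = 18*0 + D = 0 + D = D)
-6 + I(sqrt(1 + 6), U(-4))*48 = -6 - 4*48 = -6 - 192 = -198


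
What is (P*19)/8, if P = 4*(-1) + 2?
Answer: -19/4 ≈ -4.7500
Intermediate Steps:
P = -2 (P = -4 + 2 = -2)
(P*19)/8 = -2*19/8 = -38*⅛ = -19/4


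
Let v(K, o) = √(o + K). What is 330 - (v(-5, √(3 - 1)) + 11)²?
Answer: 330 - (11 + I*√(5 - √2))² ≈ 212.59 - 41.66*I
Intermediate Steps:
v(K, o) = √(K + o)
330 - (v(-5, √(3 - 1)) + 11)² = 330 - (√(-5 + √(3 - 1)) + 11)² = 330 - (√(-5 + √2) + 11)² = 330 - (11 + √(-5 + √2))²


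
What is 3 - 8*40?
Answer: -317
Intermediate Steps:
3 - 8*40 = 3 - 320 = -317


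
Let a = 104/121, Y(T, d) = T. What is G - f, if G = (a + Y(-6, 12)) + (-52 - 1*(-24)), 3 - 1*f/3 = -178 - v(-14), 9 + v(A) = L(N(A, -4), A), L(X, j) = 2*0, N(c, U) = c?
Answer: -66446/121 ≈ -549.14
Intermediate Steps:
L(X, j) = 0
v(A) = -9 (v(A) = -9 + 0 = -9)
a = 104/121 (a = 104*(1/121) = 104/121 ≈ 0.85950)
f = 516 (f = 9 - 3*(-178 - 1*(-9)) = 9 - 3*(-178 + 9) = 9 - 3*(-169) = 9 + 507 = 516)
G = -4010/121 (G = (104/121 - 6) + (-52 - 1*(-24)) = -622/121 + (-52 + 24) = -622/121 - 28 = -4010/121 ≈ -33.141)
G - f = -4010/121 - 1*516 = -4010/121 - 516 = -66446/121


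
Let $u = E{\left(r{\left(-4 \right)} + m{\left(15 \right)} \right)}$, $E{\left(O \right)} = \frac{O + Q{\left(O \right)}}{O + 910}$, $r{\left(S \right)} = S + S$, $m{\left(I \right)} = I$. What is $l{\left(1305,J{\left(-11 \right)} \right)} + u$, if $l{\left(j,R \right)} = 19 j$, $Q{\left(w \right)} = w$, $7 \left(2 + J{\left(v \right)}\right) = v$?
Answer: $\frac{3248147}{131} \approx 24795.0$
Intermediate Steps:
$J{\left(v \right)} = -2 + \frac{v}{7}$
$r{\left(S \right)} = 2 S$
$E{\left(O \right)} = \frac{2 O}{910 + O}$ ($E{\left(O \right)} = \frac{O + O}{O + 910} = \frac{2 O}{910 + O}$)
$u = \frac{2}{131}$ ($u = \frac{2 \left(2 \left(-4\right) + 15\right)}{910 + \left(2 \left(-4\right) + 15\right)} = \frac{2 \left(-8 + 15\right)}{910 + \left(-8 + 15\right)} = 2 \cdot 7 \frac{1}{910 + 7} = 2 \cdot 7 \cdot \frac{1}{917} = \frac{2}{131} \approx 0.015267$)
$l{\left(1305,J{\left(-11 \right)} \right)} + u = 19 \cdot 1305 + \frac{2}{131} = 24795 + \frac{2}{131} = \frac{3248147}{131}$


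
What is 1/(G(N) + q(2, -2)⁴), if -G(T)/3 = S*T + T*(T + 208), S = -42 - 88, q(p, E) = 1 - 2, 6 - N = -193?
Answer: -1/165368 ≈ -6.0471e-6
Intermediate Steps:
N = 199 (N = 6 - 1*(-193) = 6 + 193 = 199)
q(p, E) = -1
S = -130
G(T) = 390*T - 3*T*(208 + T) (G(T) = -3*(-130*T + T*(T + 208)) = -3*(-130*T + T*(208 + T)) = 390*T - 3*T*(208 + T))
1/(G(N) + q(2, -2)⁴) = 1/(-3*199*(78 + 199) + (-1)⁴) = 1/(-3*199*277 + 1) = 1/(-165369 + 1) = 1/(-165368) = -1/165368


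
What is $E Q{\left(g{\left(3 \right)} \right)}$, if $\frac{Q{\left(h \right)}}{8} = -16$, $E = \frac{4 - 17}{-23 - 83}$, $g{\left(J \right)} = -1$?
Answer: $- \frac{832}{53} \approx -15.698$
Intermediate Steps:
$E = \frac{13}{106}$ ($E = - \frac{13}{-106} = \left(-13\right) \left(- \frac{1}{106}\right) = \frac{13}{106} \approx 0.12264$)
$Q{\left(h \right)} = -128$ ($Q{\left(h \right)} = 8 \left(-16\right) = -128$)
$E Q{\left(g{\left(3 \right)} \right)} = \frac{13}{106} \left(-128\right) = - \frac{832}{53}$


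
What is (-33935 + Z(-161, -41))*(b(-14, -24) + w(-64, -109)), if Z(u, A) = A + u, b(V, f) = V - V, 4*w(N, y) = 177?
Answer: -6042249/4 ≈ -1.5106e+6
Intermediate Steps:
w(N, y) = 177/4 (w(N, y) = (¼)*177 = 177/4)
b(V, f) = 0
(-33935 + Z(-161, -41))*(b(-14, -24) + w(-64, -109)) = (-33935 + (-41 - 161))*(0 + 177/4) = (-33935 - 202)*(177/4) = -34137*177/4 = -6042249/4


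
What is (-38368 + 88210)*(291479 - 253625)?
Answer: 1886719068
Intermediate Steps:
(-38368 + 88210)*(291479 - 253625) = 49842*37854 = 1886719068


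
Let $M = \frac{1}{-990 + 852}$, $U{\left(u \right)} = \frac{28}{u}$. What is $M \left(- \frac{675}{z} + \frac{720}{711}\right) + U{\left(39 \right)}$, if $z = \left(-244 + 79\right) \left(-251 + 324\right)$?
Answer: $\frac{80825521}{113805978} \approx 0.7102$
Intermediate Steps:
$z = -12045$ ($z = \left(-165\right) 73 = -12045$)
$M = - \frac{1}{138}$ ($M = \frac{1}{-138} = - \frac{1}{138} \approx -0.0072464$)
$M \left(- \frac{675}{z} + \frac{720}{711}\right) + U{\left(39 \right)} = - \frac{- \frac{675}{-12045} + \frac{720}{711}}{138} + \frac{28}{39} = - \frac{\left(-675\right) \left(- \frac{1}{12045}\right) + 720 \cdot \frac{1}{711}}{138} + 28 \cdot \frac{1}{39} = - \frac{\frac{45}{803} + \frac{80}{79}}{138} + \frac{28}{39} = \left(- \frac{1}{138}\right) \frac{67795}{63437} + \frac{28}{39} = - \frac{67795}{8754306} + \frac{28}{39} = \frac{80825521}{113805978}$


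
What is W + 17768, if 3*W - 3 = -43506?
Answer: 3267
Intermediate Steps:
W = -14501 (W = 1 + (⅓)*(-43506) = 1 - 14502 = -14501)
W + 17768 = -14501 + 17768 = 3267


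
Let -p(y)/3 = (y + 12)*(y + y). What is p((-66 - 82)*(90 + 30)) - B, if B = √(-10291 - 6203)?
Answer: -1891226880 - I*√16494 ≈ -1.8912e+9 - 128.43*I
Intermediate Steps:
p(y) = -6*y*(12 + y) (p(y) = -3*(y + 12)*(y + y) = -3*(12 + y)*2*y = -6*y*(12 + y))
B = I*√16494 (B = √(-16494) = I*√16494 ≈ 128.43*I)
p((-66 - 82)*(90 + 30)) - B = -6*(-66 - 82)*(90 + 30)*(12 + (-66 - 82)*(90 + 30)) - I*√16494 = -6*(-148*120)*(12 - 148*120) - I*√16494 = -6*(-17760)*(12 - 17760) - I*√16494 = -6*(-17760)*(-17748) - I*√16494 = -1891226880 - I*√16494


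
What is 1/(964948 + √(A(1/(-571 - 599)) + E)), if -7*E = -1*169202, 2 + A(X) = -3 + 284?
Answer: 6754636/6517872327773 - √1198085/6517872327773 ≈ 1.0362e-6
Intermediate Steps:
A(X) = 279 (A(X) = -2 + (-3 + 284) = -2 + 281 = 279)
E = 169202/7 (E = -(-1)*169202/7 = -⅐*(-169202) = 169202/7 ≈ 24172.)
1/(964948 + √(A(1/(-571 - 599)) + E)) = 1/(964948 + √(279 + 169202/7)) = 1/(964948 + √(171155/7)) = 1/(964948 + √1198085/7)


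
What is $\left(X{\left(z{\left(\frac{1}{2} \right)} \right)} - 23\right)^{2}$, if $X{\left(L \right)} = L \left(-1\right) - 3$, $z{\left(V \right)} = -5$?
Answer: $441$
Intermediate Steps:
$X{\left(L \right)} = -3 - L$ ($X{\left(L \right)} = - L - 3 = -3 - L$)
$\left(X{\left(z{\left(\frac{1}{2} \right)} \right)} - 23\right)^{2} = \left(\left(-3 - -5\right) - 23\right)^{2} = \left(\left(-3 + 5\right) - 23\right)^{2} = \left(2 - 23\right)^{2} = \left(-21\right)^{2} = 441$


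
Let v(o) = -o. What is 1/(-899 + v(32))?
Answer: -1/931 ≈ -0.0010741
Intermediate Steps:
1/(-899 + v(32)) = 1/(-899 - 1*32) = 1/(-899 - 32) = 1/(-931) = -1/931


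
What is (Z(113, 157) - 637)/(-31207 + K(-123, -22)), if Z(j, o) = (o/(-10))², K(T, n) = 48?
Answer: 39051/3115900 ≈ 0.012533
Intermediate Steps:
Z(j, o) = o²/100 (Z(j, o) = (o*(-⅒))² = (-o/10)² = o²/100)
(Z(113, 157) - 637)/(-31207 + K(-123, -22)) = ((1/100)*157² - 637)/(-31207 + 48) = ((1/100)*24649 - 637)/(-31159) = (24649/100 - 637)*(-1/31159) = -39051/100*(-1/31159) = 39051/3115900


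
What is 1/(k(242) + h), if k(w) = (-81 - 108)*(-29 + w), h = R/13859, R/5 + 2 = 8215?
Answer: -13859/557880698 ≈ -2.4842e-5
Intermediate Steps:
R = 41065 (R = -10 + 5*8215 = -10 + 41075 = 41065)
h = 41065/13859 ≈ 2.9631
k(w) = 5481 - 189*w (k(w) = -189*(-29 + w) = 5481 - 189*w)
1/(k(242) + h) = 1/((5481 - 189*242) + 41065/13859) = 1/((5481 - 45738) + 41065/13859) = 1/(-40257 + 41065/13859) = 1/(-557880698/13859) = -13859/557880698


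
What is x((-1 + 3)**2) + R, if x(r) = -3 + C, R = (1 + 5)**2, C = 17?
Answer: 50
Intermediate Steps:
R = 36 (R = 6**2 = 36)
x(r) = 14 (x(r) = -3 + 17 = 14)
x((-1 + 3)**2) + R = 14 + 36 = 50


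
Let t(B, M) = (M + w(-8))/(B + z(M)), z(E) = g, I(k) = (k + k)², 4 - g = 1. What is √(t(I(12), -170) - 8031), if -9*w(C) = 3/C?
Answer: I*√43078702030/2316 ≈ 89.617*I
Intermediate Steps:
g = 3 (g = 4 - 1*1 = 4 - 1 = 3)
I(k) = 4*k² (I(k) = (2*k)² = 4*k²)
w(C) = -1/(3*C)
z(E) = 3
t(B, M) = (1/24 + M)/(3 + B) (t(B, M) = (M - ⅓/(-8))/(B + 3) = (M - ⅓*(-⅛))/(3 + B) = (M + 1/24)/(3 + B) = (1/24 + M)/(3 + B))
√(t(I(12), -170) - 8031) = √((1/24 - 170)/(3 + 4*12²) - 8031) = √(-4079/24/(3 + 4*144) - 8031) = √(-4079/24/(3 + 576) - 8031) = √(-4079/24/579 - 8031) = √((1/579)*(-4079/24) - 8031) = √(-4079/13896 - 8031) = √(-111602855/13896) = I*√43078702030/2316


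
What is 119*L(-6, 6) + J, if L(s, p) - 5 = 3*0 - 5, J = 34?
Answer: 34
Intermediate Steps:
L(s, p) = 0 (L(s, p) = 5 + (3*0 - 5) = 5 + (0 - 5) = 5 - 5 = 0)
119*L(-6, 6) + J = 119*0 + 34 = 0 + 34 = 34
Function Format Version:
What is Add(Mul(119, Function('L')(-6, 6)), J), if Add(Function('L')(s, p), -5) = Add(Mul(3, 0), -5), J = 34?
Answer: 34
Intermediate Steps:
Function('L')(s, p) = 0 (Function('L')(s, p) = Add(5, Add(Mul(3, 0), -5)) = Add(5, Add(0, -5)) = Add(5, -5) = 0)
Add(Mul(119, Function('L')(-6, 6)), J) = Add(Mul(119, 0), 34) = Add(0, 34) = 34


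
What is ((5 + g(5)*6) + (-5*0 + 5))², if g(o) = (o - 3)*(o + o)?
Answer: 16900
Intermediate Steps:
g(o) = 2*o*(-3 + o) (g(o) = (-3 + o)*(2*o) = 2*o*(-3 + o))
((5 + g(5)*6) + (-5*0 + 5))² = ((5 + (2*5*(-3 + 5))*6) + (-5*0 + 5))² = ((5 + (2*5*2)*6) + (0 + 5))² = ((5 + 20*6) + 5)² = ((5 + 120) + 5)² = (125 + 5)² = 130² = 16900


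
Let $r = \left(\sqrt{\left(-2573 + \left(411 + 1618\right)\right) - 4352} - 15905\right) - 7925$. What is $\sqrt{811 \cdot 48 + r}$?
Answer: $\sqrt{15098 + 12 i \sqrt{34}} \approx 122.87 + 0.2847 i$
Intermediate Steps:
$r = -23830 + 12 i \sqrt{34}$ ($r = \left(\sqrt{\left(-2573 + 2029\right) - 4352} - 15905\right) - 7925 = \left(\sqrt{-544 - 4352} - 15905\right) - 7925 = \left(\sqrt{-4896} - 15905\right) - 7925 = \left(12 i \sqrt{34} - 15905\right) - 7925 = \left(-15905 + 12 i \sqrt{34}\right) - 7925 = -23830 + 12 i \sqrt{34} \approx -23830.0 + 69.971 i$)
$\sqrt{811 \cdot 48 + r} = \sqrt{811 \cdot 48 - \left(23830 - 12 i \sqrt{34}\right)} = \sqrt{38928 - \left(23830 - 12 i \sqrt{34}\right)} = \sqrt{15098 + 12 i \sqrt{34}}$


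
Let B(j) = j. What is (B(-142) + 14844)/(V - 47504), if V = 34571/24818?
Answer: -364874236/1178919701 ≈ -0.30950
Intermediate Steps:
V = 34571/24818 (V = 34571*(1/24818) = 34571/24818 ≈ 1.3930)
(B(-142) + 14844)/(V - 47504) = (-142 + 14844)/(34571/24818 - 47504) = 14702/(-1178919701/24818) = 14702*(-24818/1178919701) = -364874236/1178919701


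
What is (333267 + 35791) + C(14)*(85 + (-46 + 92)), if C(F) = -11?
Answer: 367617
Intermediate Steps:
(333267 + 35791) + C(14)*(85 + (-46 + 92)) = (333267 + 35791) - 11*(85 + (-46 + 92)) = 369058 - 11*(85 + 46) = 369058 - 11*131 = 369058 - 1441 = 367617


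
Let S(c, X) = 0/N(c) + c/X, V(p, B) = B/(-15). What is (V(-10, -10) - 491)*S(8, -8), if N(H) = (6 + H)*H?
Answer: 1471/3 ≈ 490.33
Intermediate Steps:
V(p, B) = -B/15 (V(p, B) = B*(-1/15) = -B/15)
N(H) = H*(6 + H)
S(c, X) = c/X (S(c, X) = 0/((c*(6 + c))) + c/X = 0*(1/(c*(6 + c))) + c/X = 0 + c/X = c/X)
(V(-10, -10) - 491)*S(8, -8) = (-1/15*(-10) - 491)*(8/(-8)) = (⅔ - 491)*(8*(-⅛)) = -1471/3*(-1) = 1471/3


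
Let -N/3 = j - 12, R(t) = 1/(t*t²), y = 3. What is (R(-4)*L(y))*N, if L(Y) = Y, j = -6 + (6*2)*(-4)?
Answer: -297/32 ≈ -9.2813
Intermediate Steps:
j = -54 (j = -6 + 12*(-4) = -6 - 48 = -54)
R(t) = t⁻³ (R(t) = 1/(t³) = t⁻³)
N = 198 (N = -3*(-54 - 12) = -3*(-66) = 198)
(R(-4)*L(y))*N = (3/(-4)³)*198 = -1/64*3*198 = -3/64*198 = -297/32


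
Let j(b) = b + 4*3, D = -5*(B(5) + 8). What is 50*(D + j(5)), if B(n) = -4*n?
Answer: 3850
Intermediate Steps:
D = 60 (D = -5*(-4*5 + 8) = -5*(-20 + 8) = -5*(-12) = 60)
j(b) = 12 + b (j(b) = b + 12 = 12 + b)
50*(D + j(5)) = 50*(60 + (12 + 5)) = 50*(60 + 17) = 50*77 = 3850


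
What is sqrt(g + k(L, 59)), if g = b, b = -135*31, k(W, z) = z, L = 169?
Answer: I*sqrt(4126) ≈ 64.234*I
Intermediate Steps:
b = -4185
g = -4185
sqrt(g + k(L, 59)) = sqrt(-4185 + 59) = sqrt(-4126) = I*sqrt(4126)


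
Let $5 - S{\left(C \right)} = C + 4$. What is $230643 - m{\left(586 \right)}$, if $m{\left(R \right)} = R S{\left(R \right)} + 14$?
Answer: $573439$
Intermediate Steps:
$S{\left(C \right)} = 1 - C$ ($S{\left(C \right)} = 5 - \left(C + 4\right) = 5 - \left(4 + C\right) = 1 - C$)
$m{\left(R \right)} = 14 + R \left(1 - R\right)$ ($m{\left(R \right)} = R \left(1 - R\right) + 14 = 14 + R \left(1 - R\right)$)
$230643 - m{\left(586 \right)} = 230643 - \left(14 - 586 \left(-1 + 586\right)\right) = 230643 - \left(14 - 586 \cdot 585\right) = 230643 - \left(14 - 342810\right) = 230643 - -342796 = 230643 + 342796 = 573439$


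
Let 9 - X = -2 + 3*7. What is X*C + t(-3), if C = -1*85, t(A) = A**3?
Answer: 823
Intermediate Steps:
X = -10 (X = 9 - (-2 + 3*7) = 9 - (-2 + 21) = 9 - 1*19 = 9 - 19 = -10)
C = -85
X*C + t(-3) = -10*(-85) + (-3)**3 = 850 - 27 = 823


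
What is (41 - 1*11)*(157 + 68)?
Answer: 6750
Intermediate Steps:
(41 - 1*11)*(157 + 68) = (41 - 11)*225 = 30*225 = 6750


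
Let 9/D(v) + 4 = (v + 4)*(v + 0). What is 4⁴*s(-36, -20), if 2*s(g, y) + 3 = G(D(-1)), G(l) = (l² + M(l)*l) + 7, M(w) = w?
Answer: 45824/49 ≈ 935.18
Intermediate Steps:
D(v) = 9/(-4 + v*(4 + v)) (D(v) = 9/(-4 + (v + 4)*(v + 0)) = 9/(-4 + (4 + v)*v) = 9/(-4 + v*(4 + v)))
G(l) = 7 + 2*l² (G(l) = (l² + l*l) + 7 = (l² + l²) + 7 = 2*l² + 7 = 7 + 2*l²)
s(g, y) = 179/49 (s(g, y) = -3/2 + (7 + 2*(9/(-4 + (-1)² + 4*(-1)))²)/2 = -3/2 + (7 + 2*(9/(-4 + 1 - 4))²)/2 = -3/2 + (7 + 2*(9/(-7))²)/2 = -3/2 + (7 + 2*(9*(-⅐))²)/2 = -3/2 + (7 + 2*(-9/7)²)/2 = -3/2 + (7 + 2*(81/49))/2 = -3/2 + (7 + 162/49)/2 = -3/2 + (½)*(505/49) = -3/2 + 505/98 = 179/49)
4⁴*s(-36, -20) = 4⁴*(179/49) = 256*(179/49) = 45824/49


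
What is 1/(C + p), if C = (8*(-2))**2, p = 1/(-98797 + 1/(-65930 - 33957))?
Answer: 9868535940/2526345100753 ≈ 0.0039063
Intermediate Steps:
p = -99887/9868535940 (p = 1/(-98797 + 1/(-99887)) = 1/(-98797 - 1/99887) = 1/(-9868535940/99887) = -99887/9868535940 ≈ -1.0122e-5)
C = 256 (C = (-16)**2 = 256)
1/(C + p) = 1/(256 - 99887/9868535940) = 1/(2526345100753/9868535940) = 9868535940/2526345100753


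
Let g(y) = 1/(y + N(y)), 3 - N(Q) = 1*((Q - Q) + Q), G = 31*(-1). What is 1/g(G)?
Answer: 3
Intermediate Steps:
G = -31
N(Q) = 3 - Q (N(Q) = 3 - ((Q - Q) + Q) = 3 - (0 + Q) = 3 - Q)
g(y) = ⅓ (g(y) = 1/(y + (3 - y)) = 1/3 = ⅓)
1/g(G) = 1/(⅓) = 3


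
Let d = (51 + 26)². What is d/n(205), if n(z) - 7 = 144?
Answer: 5929/151 ≈ 39.265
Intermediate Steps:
n(z) = 151 (n(z) = 7 + 144 = 151)
d = 5929 (d = 77² = 5929)
d/n(205) = 5929/151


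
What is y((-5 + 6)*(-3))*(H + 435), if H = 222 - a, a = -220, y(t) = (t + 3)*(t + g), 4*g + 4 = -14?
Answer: 0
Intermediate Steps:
g = -9/2 (g = -1 + (1/4)*(-14) = -1 - 7/2 = -9/2 ≈ -4.5000)
y(t) = (3 + t)*(-9/2 + t) (y(t) = (t + 3)*(t - 9/2) = (3 + t)*(-9/2 + t))
H = 442 (H = 222 - 1*(-220) = 222 + 220 = 442)
y((-5 + 6)*(-3))*(H + 435) = (-27/2 + ((-5 + 6)*(-3))**2 - 3*(-5 + 6)*(-3)/2)*(442 + 435) = (-27/2 + (1*(-3))**2 - 3*(-3)/2)*877 = (-27/2 + (-3)**2 - 3/2*(-3))*877 = (-27/2 + 9 + 9/2)*877 = 0*877 = 0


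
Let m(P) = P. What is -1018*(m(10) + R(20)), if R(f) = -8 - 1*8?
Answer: 6108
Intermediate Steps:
R(f) = -16 (R(f) = -8 - 8 = -16)
-1018*(m(10) + R(20)) = -1018*(10 - 16) = -1018*(-6) = 6108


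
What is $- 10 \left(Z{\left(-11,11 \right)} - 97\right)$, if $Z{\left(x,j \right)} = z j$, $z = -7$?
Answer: $1740$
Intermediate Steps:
$Z{\left(x,j \right)} = - 7 j$
$- 10 \left(Z{\left(-11,11 \right)} - 97\right) = - 10 \left(\left(-7\right) 11 - 97\right) = - 10 \left(-77 - 97\right) = \left(-10\right) \left(-174\right) = 1740$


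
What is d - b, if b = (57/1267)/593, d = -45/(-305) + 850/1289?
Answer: 47668221428/59076405199 ≈ 0.80689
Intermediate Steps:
d = 63451/78629 (d = -45*(-1/305) + 850*(1/1289) = 9/61 + 850/1289 = 63451/78629 ≈ 0.80697)
b = 57/751331 (b = (57*(1/1267))*(1/593) = (57/1267)*(1/593) = 57/751331 ≈ 7.5865e-5)
d - b = 63451/78629 - 1*57/751331 = 63451/78629 - 57/751331 = 47668221428/59076405199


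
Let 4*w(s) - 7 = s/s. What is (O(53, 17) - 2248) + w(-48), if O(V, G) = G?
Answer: -2229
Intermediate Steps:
w(s) = 2 (w(s) = 7/4 + (s/s)/4 = 7/4 + (¼)*1 = 7/4 + ¼ = 2)
(O(53, 17) - 2248) + w(-48) = (17 - 2248) + 2 = -2231 + 2 = -2229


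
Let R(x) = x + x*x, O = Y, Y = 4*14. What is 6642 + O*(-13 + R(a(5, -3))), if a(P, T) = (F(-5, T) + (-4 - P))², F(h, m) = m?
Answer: 1175194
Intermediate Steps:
Y = 56
O = 56
a(P, T) = (-4 + T - P)² (a(P, T) = (T + (-4 - P))² = (-4 + T - P)²)
R(x) = x + x²
6642 + O*(-13 + R(a(5, -3))) = 6642 + 56*(-13 + (4 + 5 - 1*(-3))²*(1 + (4 + 5 - 1*(-3))²)) = 6642 + 56*(-13 + (4 + 5 + 3)²*(1 + (4 + 5 + 3)²)) = 6642 + 56*(-13 + 12²*(1 + 12²)) = 6642 + 56*(-13 + 144*(1 + 144)) = 6642 + 56*(-13 + 144*145) = 6642 + 56*(-13 + 20880) = 6642 + 56*20867 = 6642 + 1168552 = 1175194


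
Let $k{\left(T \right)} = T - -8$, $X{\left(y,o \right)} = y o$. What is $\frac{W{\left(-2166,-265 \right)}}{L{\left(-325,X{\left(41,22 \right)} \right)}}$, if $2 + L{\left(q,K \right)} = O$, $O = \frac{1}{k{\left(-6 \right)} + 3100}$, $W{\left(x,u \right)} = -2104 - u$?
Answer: $\frac{5704578}{6203} \approx 919.65$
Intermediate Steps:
$X{\left(y,o \right)} = o y$
$k{\left(T \right)} = 8 + T$ ($k{\left(T \right)} = T + 8 = 8 + T$)
$O = \frac{1}{3102}$ ($O = \frac{1}{\left(8 - 6\right) + 3100} = \frac{1}{2 + 3100} = \frac{1}{3102} \approx 0.00032237$)
$L{\left(q,K \right)} = - \frac{6203}{3102}$ ($L{\left(q,K \right)} = -2 + \frac{1}{3102} = - \frac{6203}{3102}$)
$\frac{W{\left(-2166,-265 \right)}}{L{\left(-325,X{\left(41,22 \right)} \right)}} = \frac{-2104 - -265}{- \frac{6203}{3102}} = \left(-2104 + 265\right) \left(- \frac{3102}{6203}\right) = \left(-1839\right) \left(- \frac{3102}{6203}\right) = \frac{5704578}{6203}$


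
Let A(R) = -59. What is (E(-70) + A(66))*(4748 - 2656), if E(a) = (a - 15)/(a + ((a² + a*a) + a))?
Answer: -59624615/483 ≈ -1.2345e+5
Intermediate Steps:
E(a) = (-15 + a)/(2*a + 2*a²) (E(a) = (-15 + a)/(a + ((a² + a²) + a)) = (-15 + a)/(a + (2*a² + a)) = (-15 + a)/(a + (a + 2*a²)) = (-15 + a)/(2*a + 2*a²))
(E(-70) + A(66))*(4748 - 2656) = ((½)*(-15 - 70)/(-70*(1 - 70)) - 59)*(4748 - 2656) = ((½)*(-1/70)*(-85)/(-69) - 59)*2092 = ((½)*(-1/70)*(-1/69)*(-85) - 59)*2092 = (-17/1932 - 59)*2092 = -114005/1932*2092 = -59624615/483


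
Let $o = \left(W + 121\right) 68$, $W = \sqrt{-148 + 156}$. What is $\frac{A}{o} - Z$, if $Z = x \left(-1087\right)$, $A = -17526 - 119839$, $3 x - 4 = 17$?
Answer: $\frac{7554668631}{995044} + \frac{137365 \sqrt{2}}{497522} \approx 7592.7$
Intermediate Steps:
$x = 7$ ($x = \frac{4}{3} + \frac{1}{3} \cdot 17 = \frac{4}{3} + \frac{17}{3} = 7$)
$A = -137365$ ($A = -17526 - 119839 = -137365$)
$W = 2 \sqrt{2}$ ($W = \sqrt{8} = 2 \sqrt{2} \approx 2.8284$)
$Z = -7609$ ($Z = 7 \left(-1087\right) = -7609$)
$o = 8228 + 136 \sqrt{2}$ ($o = \left(2 \sqrt{2} + 121\right) 68 = \left(121 + 2 \sqrt{2}\right) 68 = 8228 + 136 \sqrt{2} \approx 8420.3$)
$\frac{A}{o} - Z = - \frac{137365}{8228 + 136 \sqrt{2}} - -7609 = - \frac{137365}{8228 + 136 \sqrt{2}} + 7609 = 7609 - \frac{137365}{8228 + 136 \sqrt{2}}$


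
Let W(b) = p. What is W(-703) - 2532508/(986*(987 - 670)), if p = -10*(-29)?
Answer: 44055236/156281 ≈ 281.90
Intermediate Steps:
p = 290
W(b) = 290
W(-703) - 2532508/(986*(987 - 670)) = 290 - 2532508/(986*(987 - 670)) = 290 - 2532508/(986*317) = 290 - 2532508/312562 = 290 - 1*1266254/156281 = 290 - 1266254/156281 = 44055236/156281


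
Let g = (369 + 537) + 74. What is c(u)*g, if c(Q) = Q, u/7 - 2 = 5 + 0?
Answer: 48020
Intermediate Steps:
u = 49 (u = 14 + 7*(5 + 0) = 14 + 7*5 = 14 + 35 = 49)
g = 980 (g = 906 + 74 = 980)
c(u)*g = 49*980 = 48020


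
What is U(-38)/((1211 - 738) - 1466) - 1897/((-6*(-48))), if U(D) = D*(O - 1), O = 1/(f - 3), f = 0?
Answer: -632771/95328 ≈ -6.6378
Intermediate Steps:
O = -⅓ (O = 1/(0 - 3) = 1/(-3) = -⅓ ≈ -0.33333)
U(D) = -4*D/3 (U(D) = D*(-⅓ - 1) = D*(-4/3) = -4*D/3)
U(-38)/((1211 - 738) - 1466) - 1897/((-6*(-48))) = (-4/3*(-38))/((1211 - 738) - 1466) - 1897/((-6*(-48))) = 152/(3*(473 - 1466)) - 1897/288 = (152/3)/(-993) - 1897*1/288 = (152/3)*(-1/993) - 1897/288 = -152/2979 - 1897/288 = -632771/95328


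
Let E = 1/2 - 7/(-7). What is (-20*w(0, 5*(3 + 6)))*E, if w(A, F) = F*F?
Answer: -60750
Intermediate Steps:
E = 3/2 (E = 1*(½) - 7*(-⅐) = ½ + 1 = 3/2 ≈ 1.5000)
w(A, F) = F²
(-20*w(0, 5*(3 + 6)))*E = -20*25*(3 + 6)²*(3/2) = -20*(5*9)²*(3/2) = -20*45²*(3/2) = -20*2025*(3/2) = -40500*3/2 = -60750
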